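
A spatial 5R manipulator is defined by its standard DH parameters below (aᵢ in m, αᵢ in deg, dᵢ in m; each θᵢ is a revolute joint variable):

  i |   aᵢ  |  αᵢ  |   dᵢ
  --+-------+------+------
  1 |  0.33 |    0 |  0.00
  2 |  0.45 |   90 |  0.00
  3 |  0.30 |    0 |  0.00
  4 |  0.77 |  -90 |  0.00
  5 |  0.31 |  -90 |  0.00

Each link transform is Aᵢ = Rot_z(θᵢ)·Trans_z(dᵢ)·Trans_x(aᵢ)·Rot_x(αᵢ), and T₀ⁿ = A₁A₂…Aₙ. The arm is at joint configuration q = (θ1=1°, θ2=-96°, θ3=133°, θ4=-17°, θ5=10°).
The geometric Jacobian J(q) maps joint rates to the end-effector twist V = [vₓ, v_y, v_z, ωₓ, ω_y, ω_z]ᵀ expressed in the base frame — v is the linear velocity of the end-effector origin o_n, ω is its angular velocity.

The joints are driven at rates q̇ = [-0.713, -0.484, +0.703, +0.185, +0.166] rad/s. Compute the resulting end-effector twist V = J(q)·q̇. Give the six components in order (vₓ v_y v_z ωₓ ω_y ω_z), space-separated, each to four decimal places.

0.4063 0.6773 -0.5704 -0.8716 0.2260 -1.2698

o_n = [0.4033, 0.2262, 1.1859]
J₁: ẑ×o_n = [-0.2262, 0.4033, 0.0000], ω = ẑ
J2: z=[0.0000, 0.0000, 1.0000] o=[0.3299, 0.0058, 0.0000] → [-0.2204, 0.0733, 0.0000, 0.0000, 0.0000, 1.0000]
J3: z=[-0.9962, 0.0872, 0.0000] o=[0.2907, -0.4425, 0.0000] → [0.1034, 1.1814, -0.6760, -0.9962, 0.0872, 0.0000]
J4: z=[-0.9962, 0.0872, 0.0000] o=[0.3086, -0.2387, 0.2194] → [0.0842, 0.9628, -0.4714, -0.9962, 0.0872, 0.0000]
J5: z=[0.0783, 0.8954, -0.4384] o=[0.3380, 0.0976, 0.9115] → [0.3021, -0.0501, -0.0484, 0.0783, 0.8954, -0.4384]
V = J·q̇ = [0.4063, 0.6773, -0.5704, -0.8716, 0.2260, -1.2698]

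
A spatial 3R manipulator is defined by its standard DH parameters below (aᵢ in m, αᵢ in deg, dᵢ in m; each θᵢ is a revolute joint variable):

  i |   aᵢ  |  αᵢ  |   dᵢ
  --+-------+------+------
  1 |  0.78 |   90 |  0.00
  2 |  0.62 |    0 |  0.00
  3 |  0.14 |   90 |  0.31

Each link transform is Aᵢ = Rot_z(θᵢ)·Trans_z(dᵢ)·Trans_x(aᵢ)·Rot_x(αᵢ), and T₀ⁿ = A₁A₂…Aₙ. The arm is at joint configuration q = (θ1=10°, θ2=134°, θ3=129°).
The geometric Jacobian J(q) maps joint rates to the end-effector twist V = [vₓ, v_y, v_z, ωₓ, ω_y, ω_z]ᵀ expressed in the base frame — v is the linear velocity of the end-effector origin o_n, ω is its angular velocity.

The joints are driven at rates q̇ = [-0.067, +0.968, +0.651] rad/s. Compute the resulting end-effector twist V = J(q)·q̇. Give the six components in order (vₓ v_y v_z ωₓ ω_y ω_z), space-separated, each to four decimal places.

-0.2202 -0.0614 -0.4445 0.2811 -1.5944 -0.0670

o_n = [0.3810, -0.2476, 0.3070]
J₁: ẑ×o_n = [0.2476, 0.3810, -0.0000], ω = ẑ
J2: z=[0.1736, -0.9848, 0.0000] o=[0.7682, 0.1354, 0.0000] → [-0.3024, -0.0533, -0.4477, 0.1736, -0.9848, 0.0000]
J3: z=[0.1736, -0.9848, 0.0000] o=[0.3440, 0.0607, 0.4460] → [0.1368, 0.0241, -0.0171, 0.1736, -0.9848, 0.0000]
V = J·q̇ = [-0.2202, -0.0614, -0.4445, 0.2811, -1.5944, -0.0670]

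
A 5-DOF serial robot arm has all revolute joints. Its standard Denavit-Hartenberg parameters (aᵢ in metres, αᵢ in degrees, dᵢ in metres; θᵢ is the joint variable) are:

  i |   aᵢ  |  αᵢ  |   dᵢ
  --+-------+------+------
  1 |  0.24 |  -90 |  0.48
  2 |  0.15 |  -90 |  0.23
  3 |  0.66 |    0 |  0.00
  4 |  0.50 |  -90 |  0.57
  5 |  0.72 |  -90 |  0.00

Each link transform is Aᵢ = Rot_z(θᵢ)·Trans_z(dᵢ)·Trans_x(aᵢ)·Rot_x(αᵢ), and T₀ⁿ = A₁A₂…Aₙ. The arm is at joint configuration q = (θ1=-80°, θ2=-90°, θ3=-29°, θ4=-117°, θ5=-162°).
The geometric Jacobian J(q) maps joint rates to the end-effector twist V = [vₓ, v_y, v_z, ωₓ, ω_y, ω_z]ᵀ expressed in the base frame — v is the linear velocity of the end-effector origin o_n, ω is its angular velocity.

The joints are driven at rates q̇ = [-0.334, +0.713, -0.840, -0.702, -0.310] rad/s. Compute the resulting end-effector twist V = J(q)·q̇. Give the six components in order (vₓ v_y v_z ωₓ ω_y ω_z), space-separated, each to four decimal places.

o_n = [0.6192, -0.9392, 1.3604]
J₁: ẑ×o_n = [0.9392, 0.6192, -0.0000], ω = ẑ
J2: z=[0.9848, 0.1736, 0.0000] o=[0.0417, -0.2364, 0.4800] → [0.1529, -0.8670, -0.7925, 0.9848, 0.1736, 0.0000]
J3: z=[0.1736, -0.9848, -0.0000] o=[0.2682, -0.1964, 0.6300] → [-0.7193, -0.1268, 0.2167, 0.1736, -0.9848, -0.0000]
J4: z=[0.1736, -0.9848, -0.0000] o=[0.5833, -0.1409, 1.2072] → [-0.1508, -0.0266, -0.1033, 0.1736, -0.9848, -0.0000]
J5: z=[0.8164, 0.1440, 0.5592] o=[0.9576, -0.6536, 0.7927] → [0.2414, -0.6528, -0.1845, 0.8164, 0.1440, 0.5592]
V = J·q̇ = [0.4306, -0.4974, -0.6173, 0.1813, 1.5978, -0.5073]

0.4306 -0.4974 -0.6173 0.1813 1.5978 -0.5073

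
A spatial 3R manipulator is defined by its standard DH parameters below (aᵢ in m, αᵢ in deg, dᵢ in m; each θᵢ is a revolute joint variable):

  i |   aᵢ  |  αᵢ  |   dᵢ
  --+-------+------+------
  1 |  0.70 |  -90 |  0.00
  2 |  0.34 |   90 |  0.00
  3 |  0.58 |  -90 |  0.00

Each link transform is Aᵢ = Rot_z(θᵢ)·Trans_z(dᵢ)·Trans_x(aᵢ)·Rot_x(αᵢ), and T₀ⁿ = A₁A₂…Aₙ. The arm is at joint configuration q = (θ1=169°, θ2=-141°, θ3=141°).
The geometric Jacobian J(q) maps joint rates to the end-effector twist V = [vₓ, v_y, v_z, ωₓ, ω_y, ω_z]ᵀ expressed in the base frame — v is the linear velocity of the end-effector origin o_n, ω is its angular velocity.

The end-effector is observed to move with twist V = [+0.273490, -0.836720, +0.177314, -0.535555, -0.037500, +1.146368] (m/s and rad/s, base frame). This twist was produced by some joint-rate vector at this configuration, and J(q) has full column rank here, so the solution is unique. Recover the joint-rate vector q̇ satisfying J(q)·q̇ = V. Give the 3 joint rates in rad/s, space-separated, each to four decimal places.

0.5060 0.1390 -0.8240

o_n = [-0.8413, -0.2083, -0.0697]
J₁: ẑ×o_n = [0.2083, -0.8413, 0.0000], ω = ẑ
J2: z=[-0.1908, -0.9816, 0.0000] o=[-0.6871, 0.1336, 0.0000] → [0.0684, -0.0133, -0.0861, -0.1908, -0.9816, 0.0000]
J3: z=[0.6178, -0.1201, -0.7771] o=[-0.4278, 0.0831, 0.2140] → [-0.1924, 0.4966, -0.2297, 0.6178, -0.1201, -0.7771]
q̇ = J⁺·V = [0.5060, 0.1390, -0.8240]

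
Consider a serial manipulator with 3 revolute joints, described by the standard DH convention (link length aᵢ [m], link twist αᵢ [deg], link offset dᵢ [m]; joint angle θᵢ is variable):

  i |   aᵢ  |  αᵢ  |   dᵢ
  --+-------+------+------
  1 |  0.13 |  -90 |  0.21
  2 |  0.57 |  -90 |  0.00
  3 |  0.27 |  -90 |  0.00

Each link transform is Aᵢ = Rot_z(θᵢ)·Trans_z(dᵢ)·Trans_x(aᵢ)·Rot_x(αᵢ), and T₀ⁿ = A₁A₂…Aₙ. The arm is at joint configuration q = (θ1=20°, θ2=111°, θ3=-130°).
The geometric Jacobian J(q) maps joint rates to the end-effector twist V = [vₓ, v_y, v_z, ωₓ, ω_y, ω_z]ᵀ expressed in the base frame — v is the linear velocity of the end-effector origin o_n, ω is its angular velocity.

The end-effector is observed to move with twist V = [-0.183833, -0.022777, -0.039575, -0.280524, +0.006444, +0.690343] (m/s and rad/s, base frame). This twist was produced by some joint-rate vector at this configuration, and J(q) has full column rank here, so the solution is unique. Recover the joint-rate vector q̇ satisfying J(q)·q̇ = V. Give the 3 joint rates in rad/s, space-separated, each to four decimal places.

o_n = [-0.0821, 0.1902, -0.1601]
J₁: ẑ×o_n = [-0.1902, -0.0821, 0.0000], ω = ẑ
J2: z=[-0.3420, 0.9397, 0.0000] o=[0.1222, 0.0445, 0.2100] → [-0.3478, -0.1266, 0.1421, -0.3420, 0.9397, 0.0000]
J3: z=[-0.8773, -0.3193, 0.3584] o=[-0.0698, -0.0254, -0.3221] → [-0.1290, 0.1377, -0.1931, -0.8773, -0.3193, 0.3584]
q̇ = J⁺·V = [0.5900, 0.1020, 0.2800]

0.5900 0.1020 0.2800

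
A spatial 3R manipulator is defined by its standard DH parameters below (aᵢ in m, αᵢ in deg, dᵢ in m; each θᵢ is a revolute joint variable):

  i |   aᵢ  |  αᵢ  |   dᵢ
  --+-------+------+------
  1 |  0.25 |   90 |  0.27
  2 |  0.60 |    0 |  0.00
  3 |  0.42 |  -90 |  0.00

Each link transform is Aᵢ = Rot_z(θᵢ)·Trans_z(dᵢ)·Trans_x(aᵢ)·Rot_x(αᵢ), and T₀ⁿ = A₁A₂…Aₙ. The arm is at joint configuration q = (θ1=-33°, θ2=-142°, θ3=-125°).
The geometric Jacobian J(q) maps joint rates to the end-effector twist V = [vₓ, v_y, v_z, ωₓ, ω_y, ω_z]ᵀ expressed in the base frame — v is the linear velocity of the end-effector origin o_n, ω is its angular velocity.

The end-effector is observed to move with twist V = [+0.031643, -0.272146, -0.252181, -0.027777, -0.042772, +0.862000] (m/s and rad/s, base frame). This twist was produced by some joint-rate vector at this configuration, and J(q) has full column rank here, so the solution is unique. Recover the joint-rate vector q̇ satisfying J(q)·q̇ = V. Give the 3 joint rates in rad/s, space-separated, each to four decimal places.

0.8620 0.5310 -0.4800

o_n = [-0.2053, 0.1333, 0.3200]
J₁: ẑ×o_n = [-0.1333, -0.2053, 0.0000], ω = ẑ
J2: z=[-0.5446, -0.8387, 0.0000] o=[0.2097, -0.1362, 0.2700] → [-0.0420, 0.0272, -0.4948, -0.5446, -0.8387, 0.0000]
J3: z=[-0.5446, -0.8387, 0.0000] o=[-0.1869, 0.1213, -0.0994] → [-0.3518, 0.2284, -0.0220, -0.5446, -0.8387, 0.0000]
q̇ = J⁺·V = [0.8620, 0.5310, -0.4800]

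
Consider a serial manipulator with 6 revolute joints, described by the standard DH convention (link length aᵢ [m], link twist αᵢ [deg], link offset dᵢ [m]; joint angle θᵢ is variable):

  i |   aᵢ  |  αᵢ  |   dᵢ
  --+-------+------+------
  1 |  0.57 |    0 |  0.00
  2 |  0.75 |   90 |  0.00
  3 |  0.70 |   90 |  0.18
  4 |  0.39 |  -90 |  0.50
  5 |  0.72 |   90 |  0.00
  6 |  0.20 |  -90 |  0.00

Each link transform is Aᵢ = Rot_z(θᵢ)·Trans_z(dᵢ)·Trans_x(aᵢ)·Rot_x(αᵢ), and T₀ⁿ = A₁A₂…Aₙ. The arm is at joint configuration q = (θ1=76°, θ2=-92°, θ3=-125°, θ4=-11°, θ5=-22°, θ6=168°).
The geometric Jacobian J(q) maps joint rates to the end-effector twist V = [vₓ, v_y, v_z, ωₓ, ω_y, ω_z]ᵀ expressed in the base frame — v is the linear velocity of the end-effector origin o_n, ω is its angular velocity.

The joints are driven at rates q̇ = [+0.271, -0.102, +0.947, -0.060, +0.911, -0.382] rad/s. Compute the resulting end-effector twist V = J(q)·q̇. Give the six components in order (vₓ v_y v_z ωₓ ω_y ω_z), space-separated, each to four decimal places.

0.8708 -0.3656 -1.8038 -0.3471 -1.7875 -0.3260

o_n = [-0.5689, 0.6999, -0.8850]
J₁: ẑ×o_n = [-0.6999, -0.5689, 0.0000], ω = ẑ
J2: z=[0.0000, 0.0000, 1.0000] o=[0.1379, 0.5531, 0.0000] → [-0.1469, -0.7068, 0.0000, 0.0000, 0.0000, 1.0000]
J3: z=[-0.2756, -0.9613, 0.0000] o=[0.8588, 0.3463, 0.0000] → [0.8507, -0.2439, -1.4699, -0.2756, -0.9613, 0.0000]
J4: z=[-0.7874, 0.2258, 0.5736] o=[0.4233, 0.2840, -0.5734] → [-0.3089, -0.8144, -0.1035, -0.7874, 0.2258, 0.5736]
J5: z=[-0.3758, -0.9134, -0.1563] o=[-0.1610, 0.5289, -0.6002] → [0.2869, -0.0433, -0.4368, -0.3758, -0.9134, -0.1563]
J6: z=[-0.5470, 0.0825, 0.8330] o=[-0.6996, 0.8159, -0.9823] → [0.1046, 0.1621, 0.0526, -0.5470, 0.0825, 0.8330]
V = J·q̇ = [0.8708, -0.3656, -1.8038, -0.3471, -1.7875, -0.3260]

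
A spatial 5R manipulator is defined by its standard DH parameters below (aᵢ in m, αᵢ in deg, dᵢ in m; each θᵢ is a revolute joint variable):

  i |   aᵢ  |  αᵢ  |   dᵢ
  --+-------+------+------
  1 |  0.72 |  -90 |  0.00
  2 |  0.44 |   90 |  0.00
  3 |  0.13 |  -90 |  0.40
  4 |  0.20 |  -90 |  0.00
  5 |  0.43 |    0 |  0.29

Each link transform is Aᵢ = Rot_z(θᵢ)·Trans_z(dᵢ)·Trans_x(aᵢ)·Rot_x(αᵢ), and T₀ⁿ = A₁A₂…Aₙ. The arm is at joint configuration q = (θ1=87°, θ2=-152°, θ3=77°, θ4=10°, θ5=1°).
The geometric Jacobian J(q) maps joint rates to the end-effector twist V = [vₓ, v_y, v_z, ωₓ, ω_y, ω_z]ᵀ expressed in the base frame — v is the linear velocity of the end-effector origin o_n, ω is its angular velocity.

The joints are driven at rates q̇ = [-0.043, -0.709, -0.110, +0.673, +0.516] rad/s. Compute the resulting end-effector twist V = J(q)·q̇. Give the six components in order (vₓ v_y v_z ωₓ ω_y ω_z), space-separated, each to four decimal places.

0.3281 -0.2100 0.0660 0.6905 0.8520 0.1855

o_n = [-0.6698, 0.2190, 0.2795]
J₁: ẑ×o_n = [-0.2190, -0.6698, 0.0000], ω = ẑ
J2: z=[-0.9986, 0.0523, 0.0000] o=[0.0377, 0.7190, 0.0000] → [0.0146, 0.2791, 0.5363, -0.9986, 0.0523, 0.0000]
J3: z=[-0.0246, -0.4688, -0.8829] o=[0.0173, 0.3310, 0.2066] → [-0.1331, 0.6085, -0.3194, -0.0246, -0.4688, -0.8829]
J4: z=[-0.1796, 0.8709, -0.4574] o=[-0.1203, 0.1244, -0.1329] → [0.4024, 0.3254, 0.4616, -0.1796, 0.8709, -0.4574]
J5: z=[0.1950, 0.4873, 0.8512] o=[-0.3132, 0.1116, -0.0814] → [0.0845, -0.3740, 0.1947, 0.1950, 0.4873, 0.8512]
V = J·q̇ = [0.3281, -0.2100, 0.0660, 0.6905, 0.8520, 0.1855]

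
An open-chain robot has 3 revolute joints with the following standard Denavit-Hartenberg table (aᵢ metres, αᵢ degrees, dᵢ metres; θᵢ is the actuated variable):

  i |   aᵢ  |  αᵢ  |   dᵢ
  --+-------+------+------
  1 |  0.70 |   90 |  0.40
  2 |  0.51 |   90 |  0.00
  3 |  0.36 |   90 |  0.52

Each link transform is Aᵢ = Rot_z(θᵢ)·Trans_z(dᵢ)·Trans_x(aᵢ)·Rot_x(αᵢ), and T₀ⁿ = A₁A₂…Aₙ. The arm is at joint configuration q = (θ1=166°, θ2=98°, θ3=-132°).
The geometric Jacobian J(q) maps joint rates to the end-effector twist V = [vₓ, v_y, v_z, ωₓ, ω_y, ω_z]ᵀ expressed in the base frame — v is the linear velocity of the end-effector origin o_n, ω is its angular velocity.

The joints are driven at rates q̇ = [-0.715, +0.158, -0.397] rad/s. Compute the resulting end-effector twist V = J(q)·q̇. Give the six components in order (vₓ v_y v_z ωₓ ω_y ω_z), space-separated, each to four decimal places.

o_n = [-1.2072, 0.0253, 0.7389]
J₁: ẑ×o_n = [-0.0253, -1.2072, 0.0000], ω = ẑ
J2: z=[0.2419, 0.9703, 0.0000] o=[-0.6792, 0.1693, 0.4000] → [0.3288, -0.0820, 0.4775, 0.2419, 0.9703, 0.0000]
J3: z=[-0.9609, 0.2396, 0.1392] o=[-0.6103, 0.1522, 0.9050] → [-0.0221, -0.2427, 0.2649, -0.9609, 0.2396, 0.1392]
V = J·q̇ = [0.0788, 0.9466, -0.0297, 0.4197, 0.0582, -0.7703]

0.0788 0.9466 -0.0297 0.4197 0.0582 -0.7703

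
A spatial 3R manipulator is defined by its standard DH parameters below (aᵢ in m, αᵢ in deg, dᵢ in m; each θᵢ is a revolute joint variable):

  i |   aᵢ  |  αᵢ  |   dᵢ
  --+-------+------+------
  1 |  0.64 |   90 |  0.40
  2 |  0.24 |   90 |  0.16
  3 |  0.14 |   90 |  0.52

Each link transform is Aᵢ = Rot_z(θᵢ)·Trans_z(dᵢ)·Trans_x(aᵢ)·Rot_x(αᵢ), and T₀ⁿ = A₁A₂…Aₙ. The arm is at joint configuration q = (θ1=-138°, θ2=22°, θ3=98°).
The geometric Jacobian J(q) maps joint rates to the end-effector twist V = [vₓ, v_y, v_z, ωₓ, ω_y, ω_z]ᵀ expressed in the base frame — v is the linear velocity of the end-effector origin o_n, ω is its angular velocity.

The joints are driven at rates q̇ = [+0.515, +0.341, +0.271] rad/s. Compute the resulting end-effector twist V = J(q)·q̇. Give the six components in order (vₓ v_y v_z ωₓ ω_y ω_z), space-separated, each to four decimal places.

o_n = [-0.9721, -0.4735, 0.0005]
J₁: ẑ×o_n = [0.4735, -0.9721, 0.0000], ω = ẑ
J2: z=[-0.6691, 0.7431, 0.0000] o=[-0.4756, -0.4282, 0.4000] → [-0.2969, -0.2673, 0.3993, -0.6691, 0.7431, 0.0000]
J3: z=[-0.2784, -0.2507, -0.9272] o=[-0.7480, -0.4582, 0.4899] → [0.1086, 0.0715, -0.0519, -0.2784, -0.2507, -0.9272]
V = J·q̇ = [0.1720, -0.5724, 0.1221, -0.3036, 0.1855, 0.2637]

0.1720 -0.5724 0.1221 -0.3036 0.1855 0.2637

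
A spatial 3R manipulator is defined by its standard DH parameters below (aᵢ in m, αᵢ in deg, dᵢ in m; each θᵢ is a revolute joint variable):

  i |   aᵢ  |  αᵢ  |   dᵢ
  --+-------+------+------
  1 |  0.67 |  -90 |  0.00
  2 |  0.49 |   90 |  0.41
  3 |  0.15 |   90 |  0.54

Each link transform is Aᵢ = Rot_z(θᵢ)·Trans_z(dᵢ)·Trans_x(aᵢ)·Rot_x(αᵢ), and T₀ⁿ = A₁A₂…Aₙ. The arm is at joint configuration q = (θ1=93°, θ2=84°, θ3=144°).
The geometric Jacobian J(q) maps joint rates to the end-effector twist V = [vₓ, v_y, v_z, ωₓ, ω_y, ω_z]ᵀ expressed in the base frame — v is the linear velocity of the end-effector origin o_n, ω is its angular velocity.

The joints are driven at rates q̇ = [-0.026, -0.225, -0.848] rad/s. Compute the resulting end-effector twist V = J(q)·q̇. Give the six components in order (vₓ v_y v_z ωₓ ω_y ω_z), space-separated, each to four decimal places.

-0.0752 0.0867 0.0551 0.2688 -0.8304 -0.1146

o_n = [-0.5627, 1.2178, -0.3102]
J₁: ẑ×o_n = [-1.2178, -0.5627, 0.0000], ω = ẑ
J2: z=[-0.9986, -0.0523, 0.0000] o=[-0.0351, 0.6691, 0.0000] → [0.0162, -0.3098, -0.5756, -0.9986, -0.0523, 0.0000]
J3: z=[-0.0520, 0.9932, 0.1045] o=[-0.4472, 0.6988, -0.4873] → [0.1217, -0.0029, 0.0877, -0.0520, 0.9932, 0.1045]
V = J·q̇ = [-0.0752, 0.0867, 0.0551, 0.2688, -0.8304, -0.1146]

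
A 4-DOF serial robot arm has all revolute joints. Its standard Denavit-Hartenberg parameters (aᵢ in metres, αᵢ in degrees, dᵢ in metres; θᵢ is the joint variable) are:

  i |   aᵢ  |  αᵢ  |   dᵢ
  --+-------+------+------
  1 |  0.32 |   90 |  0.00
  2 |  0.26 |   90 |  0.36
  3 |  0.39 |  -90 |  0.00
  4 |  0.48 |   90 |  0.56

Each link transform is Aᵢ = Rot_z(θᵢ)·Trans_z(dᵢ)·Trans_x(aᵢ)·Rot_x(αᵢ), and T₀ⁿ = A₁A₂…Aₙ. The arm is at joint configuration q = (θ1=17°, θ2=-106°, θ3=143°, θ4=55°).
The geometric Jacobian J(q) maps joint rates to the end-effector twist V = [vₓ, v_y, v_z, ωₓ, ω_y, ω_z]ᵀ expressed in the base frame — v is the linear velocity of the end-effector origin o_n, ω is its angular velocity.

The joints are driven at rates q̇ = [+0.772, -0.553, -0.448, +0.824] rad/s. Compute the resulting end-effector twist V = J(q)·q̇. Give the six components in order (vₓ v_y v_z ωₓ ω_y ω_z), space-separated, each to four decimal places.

0.4904 0.6458 -0.5928 0.1885 1.3240 1.1252

o_n = [0.9194, -0.0464, 0.4764]
J₁: ẑ×o_n = [0.0464, 0.9194, -0.0000], ω = ẑ
J2: z=[0.2924, -0.9563, 0.0000] o=[0.3060, 0.0936, 0.0000] → [-0.4556, -0.1393, 0.5456, 0.2924, -0.9563, 0.0000]
J3: z=[-0.9193, -0.2810, 0.2756] o=[0.3427, -0.2717, -0.2499] → [-0.2662, 0.8266, -0.0450, -0.9193, -0.2810, 0.2756]
J4: z=[-0.0749, 0.8122, 0.5785] o=[0.4935, -0.4710, 0.0495] → [0.1011, 0.2784, -0.3777, -0.0749, 0.8122, 0.5785]
V = J·q̇ = [0.4904, 0.6458, -0.5928, 0.1885, 1.3240, 1.1252]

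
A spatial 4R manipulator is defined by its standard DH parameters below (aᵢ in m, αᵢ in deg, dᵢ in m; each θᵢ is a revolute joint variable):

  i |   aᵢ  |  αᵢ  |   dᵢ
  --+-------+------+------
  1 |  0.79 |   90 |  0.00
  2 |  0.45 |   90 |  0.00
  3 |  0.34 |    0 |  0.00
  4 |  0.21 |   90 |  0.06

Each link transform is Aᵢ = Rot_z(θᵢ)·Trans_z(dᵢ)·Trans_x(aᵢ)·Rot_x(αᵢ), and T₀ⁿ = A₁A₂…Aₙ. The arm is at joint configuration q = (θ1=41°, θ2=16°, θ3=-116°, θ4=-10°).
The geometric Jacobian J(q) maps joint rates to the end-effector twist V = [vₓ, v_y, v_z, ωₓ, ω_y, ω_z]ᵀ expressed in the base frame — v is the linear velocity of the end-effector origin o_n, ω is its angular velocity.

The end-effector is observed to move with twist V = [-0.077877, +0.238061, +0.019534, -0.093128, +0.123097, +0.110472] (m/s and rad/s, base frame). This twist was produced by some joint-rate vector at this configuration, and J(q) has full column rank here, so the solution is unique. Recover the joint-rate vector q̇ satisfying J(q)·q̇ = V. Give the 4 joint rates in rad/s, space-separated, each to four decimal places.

0.1470 -0.1540 0.5530 -0.5150

o_n = [0.4255, 0.9999, -0.0087]
J₁: ẑ×o_n = [-0.9999, 0.4255, 0.0000], ω = ẑ
J2: z=[0.6561, -0.7547, 0.0000] o=[0.5962, 0.5183, 0.0000] → [0.0066, 0.0057, 0.1872, 0.6561, -0.7547, 0.0000]
J3: z=[0.2080, 0.1808, -0.9613] o=[0.9227, 0.8021, 0.1240] → [0.1662, 0.5055, 0.1311, 0.2080, 0.1808, -0.9613]
J4: z=[0.2080, 0.1808, -0.9613] o=[0.6141, 0.9387, 0.0830] → [0.0423, 0.2003, 0.0468, 0.2080, 0.1808, -0.9613]
q̇ = J⁺·V = [0.1470, -0.1540, 0.5530, -0.5150]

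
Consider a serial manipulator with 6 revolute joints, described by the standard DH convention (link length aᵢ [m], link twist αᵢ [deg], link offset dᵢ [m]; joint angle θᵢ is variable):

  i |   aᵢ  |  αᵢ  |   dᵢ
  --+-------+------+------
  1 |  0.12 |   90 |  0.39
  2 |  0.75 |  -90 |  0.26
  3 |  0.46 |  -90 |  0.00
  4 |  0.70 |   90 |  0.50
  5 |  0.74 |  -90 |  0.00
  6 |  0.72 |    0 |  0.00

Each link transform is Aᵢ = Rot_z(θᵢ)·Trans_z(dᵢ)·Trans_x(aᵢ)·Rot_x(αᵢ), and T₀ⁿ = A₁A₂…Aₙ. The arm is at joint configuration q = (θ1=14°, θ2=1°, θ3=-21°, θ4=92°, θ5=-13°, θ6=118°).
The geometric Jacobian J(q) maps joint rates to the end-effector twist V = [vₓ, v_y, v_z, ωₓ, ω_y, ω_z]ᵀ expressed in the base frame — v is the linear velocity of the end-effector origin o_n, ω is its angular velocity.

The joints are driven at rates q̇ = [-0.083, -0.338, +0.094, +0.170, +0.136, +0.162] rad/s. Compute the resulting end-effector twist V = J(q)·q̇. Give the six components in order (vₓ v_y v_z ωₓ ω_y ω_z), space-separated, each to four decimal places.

-0.4714 -0.0748 -0.0438 0.0909 0.6367 -0.0259

o_n = [0.7631, 0.3952, -0.6665]
J₁: ẑ×o_n = [-0.3952, 0.7631, 0.0000], ω = ẑ
J2: z=[0.2419, -0.9703, 0.0000] o=[0.1164, 0.0290, 0.3900] → [1.0251, 0.2556, 0.7161, 0.2419, -0.9703, 0.0000]
J3: z=[-0.0169, -0.0042, 0.9998] o=[0.9069, -0.0418, 0.4031] → [-0.4325, -0.1619, -0.0080, -0.0169, -0.0042, 0.9998]
J4: z=[0.1218, 0.9925, 0.0063] o=[1.3635, -0.0979, 0.4106] → [-1.0721, 0.1275, 0.6559, 0.1218, 0.9925, 0.0063]
J5: z=[0.9924, -0.1217, -0.0186] o=[1.4120, 0.4043, -0.2862] → [0.0461, 0.3895, -0.0880, 0.9924, -0.1217, -0.0186]
J6: z=[0.1147, 0.9690, -0.2188] o=[1.3789, 0.2452, -1.0081] → [0.3638, 0.0956, 0.6139, 0.1147, 0.9690, -0.2188]
V = J·q̇ = [-0.4714, -0.0748, -0.0438, 0.0909, 0.6367, -0.0259]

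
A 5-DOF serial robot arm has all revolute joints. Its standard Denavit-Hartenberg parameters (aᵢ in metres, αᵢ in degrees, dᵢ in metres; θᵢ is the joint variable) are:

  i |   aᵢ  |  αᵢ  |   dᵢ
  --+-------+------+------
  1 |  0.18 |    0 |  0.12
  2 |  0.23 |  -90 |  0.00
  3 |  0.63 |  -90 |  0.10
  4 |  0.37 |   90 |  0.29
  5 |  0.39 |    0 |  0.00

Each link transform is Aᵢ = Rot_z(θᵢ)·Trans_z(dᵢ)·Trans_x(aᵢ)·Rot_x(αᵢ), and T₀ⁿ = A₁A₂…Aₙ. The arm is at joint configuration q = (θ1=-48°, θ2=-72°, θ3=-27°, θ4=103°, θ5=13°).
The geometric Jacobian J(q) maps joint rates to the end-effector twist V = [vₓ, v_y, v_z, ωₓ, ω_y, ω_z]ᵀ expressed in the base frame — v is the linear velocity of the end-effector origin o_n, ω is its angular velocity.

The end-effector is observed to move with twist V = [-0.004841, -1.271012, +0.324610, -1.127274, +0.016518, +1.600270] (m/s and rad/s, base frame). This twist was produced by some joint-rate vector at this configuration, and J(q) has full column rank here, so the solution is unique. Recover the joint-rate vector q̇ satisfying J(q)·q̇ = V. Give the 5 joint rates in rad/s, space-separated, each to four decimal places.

-0.1750 0.9690 -0.7870 -0.4690 0.8780

o_n = [-0.8321, -0.5220, -0.0071]
J₁: ẑ×o_n = [0.5220, -0.8321, 0.0000], ω = ẑ
J2: z=[0.0000, 0.0000, 1.0000] o=[0.1204, -0.1338, 0.1200] → [0.3883, -0.9525, 0.0000, 0.0000, 0.0000, 1.0000]
J3: z=[0.8660, -0.5000, 0.0000] o=[0.0054, -0.3330, 0.1200] → [0.0636, 0.1101, -0.5825, 0.8660, -0.5000, 0.0000]
J4: z=[-0.2270, -0.3932, -0.8910] o=[-0.1886, -0.8691, 0.4060] → [0.4717, 0.4795, -0.3318, -0.2270, -0.3932, -0.8910]
J5: z=[-0.6289, -0.6394, 0.4424] o=[-0.5296, -0.7386, 0.1098] → [-0.0210, -0.2074, -0.3296, -0.6289, -0.6394, 0.4424]
q̇ = J⁺·V = [-0.1750, 0.9690, -0.7870, -0.4690, 0.8780]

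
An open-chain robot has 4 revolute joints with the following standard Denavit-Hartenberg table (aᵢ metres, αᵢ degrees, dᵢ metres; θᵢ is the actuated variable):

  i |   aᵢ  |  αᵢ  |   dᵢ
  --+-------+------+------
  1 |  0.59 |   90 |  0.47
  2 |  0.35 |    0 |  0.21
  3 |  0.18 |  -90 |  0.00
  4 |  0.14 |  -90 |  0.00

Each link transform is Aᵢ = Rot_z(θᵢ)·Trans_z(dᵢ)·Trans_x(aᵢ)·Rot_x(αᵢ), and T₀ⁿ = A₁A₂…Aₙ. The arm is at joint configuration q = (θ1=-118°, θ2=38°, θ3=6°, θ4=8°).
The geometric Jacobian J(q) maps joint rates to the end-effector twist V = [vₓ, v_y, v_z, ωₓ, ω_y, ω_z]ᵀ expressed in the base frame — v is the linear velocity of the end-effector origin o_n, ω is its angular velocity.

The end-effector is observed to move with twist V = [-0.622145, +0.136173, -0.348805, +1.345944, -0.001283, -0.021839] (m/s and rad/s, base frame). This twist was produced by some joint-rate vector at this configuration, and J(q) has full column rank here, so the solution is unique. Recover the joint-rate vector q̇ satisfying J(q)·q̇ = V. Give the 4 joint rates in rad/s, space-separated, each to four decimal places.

o_n = [-0.6823, -0.8774, 0.9068]
J₁: ẑ×o_n = [0.8774, -0.6823, 0.0000], ω = ẑ
J2: z=[-0.8829, 0.4695, 0.0000] o=[-0.2770, -0.5209, 0.4700] → [0.2051, 0.3857, 0.5050, -0.8829, 0.4695, 0.0000]
J3: z=[-0.8829, 0.4695, 0.0000] o=[-0.5919, -0.6659, 0.6855] → [0.1039, 0.1954, 0.2292, -0.8829, 0.4695, 0.0000]
J4: z=[0.3261, 0.6133, 0.7193] o=[-0.6527, -0.7802, 0.8105] → [0.1290, -0.0527, -0.0135, 0.3261, 0.6133, 0.7193]
q̇ = J⁺·V = [-0.6750, -0.2320, -0.9570, 0.9080]

-0.6750 -0.2320 -0.9570 0.9080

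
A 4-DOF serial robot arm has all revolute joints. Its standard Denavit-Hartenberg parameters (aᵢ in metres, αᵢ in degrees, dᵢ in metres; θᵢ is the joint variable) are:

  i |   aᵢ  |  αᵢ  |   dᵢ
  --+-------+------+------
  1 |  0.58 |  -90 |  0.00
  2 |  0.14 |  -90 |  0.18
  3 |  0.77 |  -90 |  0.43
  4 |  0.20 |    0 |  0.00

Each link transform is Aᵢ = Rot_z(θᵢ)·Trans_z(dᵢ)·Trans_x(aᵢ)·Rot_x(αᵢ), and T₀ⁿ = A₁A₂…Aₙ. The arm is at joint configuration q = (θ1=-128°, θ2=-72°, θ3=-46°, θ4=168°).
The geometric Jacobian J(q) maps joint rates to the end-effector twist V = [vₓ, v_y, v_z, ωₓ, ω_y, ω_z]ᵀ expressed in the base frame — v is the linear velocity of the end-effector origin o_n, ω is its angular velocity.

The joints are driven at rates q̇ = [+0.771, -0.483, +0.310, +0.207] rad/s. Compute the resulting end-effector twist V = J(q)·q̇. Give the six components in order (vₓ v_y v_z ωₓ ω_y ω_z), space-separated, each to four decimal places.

0.9270 -0.0000 0.3625 -0.7038 0.1173 0.8168

o_n = [-0.2196, -1.2446, 0.3926]
J₁: ẑ×o_n = [1.2446, -0.2196, 0.0000], ω = ẑ
J2: z=[0.7880, -0.6157, 0.0000] o=[-0.3571, -0.4570, 0.0000] → [-0.2417, -0.3094, -0.5360, 0.7880, -0.6157, 0.0000]
J3: z=[-0.5855, -0.7494, -0.3090] o=[-0.2419, -0.6020, 0.1331] → [-0.3930, 0.1450, 0.3929, -0.5855, -0.7494, -0.3090]
J4: z=[-0.6843, 0.2525, 0.6841] o=[-0.1589, -1.3955, 0.5090] → [-0.1326, -0.1212, -0.0879, -0.6843, 0.2525, 0.6841]
V = J·q̇ = [0.9270, -0.0000, 0.3625, -0.7038, 0.1173, 0.8168]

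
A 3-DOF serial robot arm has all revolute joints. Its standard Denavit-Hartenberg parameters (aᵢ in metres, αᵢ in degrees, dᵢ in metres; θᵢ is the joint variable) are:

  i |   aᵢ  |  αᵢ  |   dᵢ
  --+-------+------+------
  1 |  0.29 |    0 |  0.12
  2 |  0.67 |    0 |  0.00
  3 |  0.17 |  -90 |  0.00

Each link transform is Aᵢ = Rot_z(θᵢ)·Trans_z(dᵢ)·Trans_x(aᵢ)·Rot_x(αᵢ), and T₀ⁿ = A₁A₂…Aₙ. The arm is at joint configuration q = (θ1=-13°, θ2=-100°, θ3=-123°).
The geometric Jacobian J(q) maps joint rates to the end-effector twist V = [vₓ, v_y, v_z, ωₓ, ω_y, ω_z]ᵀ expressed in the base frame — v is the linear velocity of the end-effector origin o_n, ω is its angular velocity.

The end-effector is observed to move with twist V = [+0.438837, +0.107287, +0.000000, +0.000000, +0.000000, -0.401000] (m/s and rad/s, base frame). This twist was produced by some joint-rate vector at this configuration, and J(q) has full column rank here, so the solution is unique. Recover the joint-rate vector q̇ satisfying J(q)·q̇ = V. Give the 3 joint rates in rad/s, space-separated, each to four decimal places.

0.7460 -0.2050 -0.9420

o_n = [-0.0743, -0.5410, 0.1200]
J₁: ẑ×o_n = [0.5410, -0.0743, 0.0000], ω = ẑ
J2: z=[0.0000, 0.0000, 1.0000] o=[0.2826, -0.0652, 0.1200] → [0.4758, -0.3569, 0.0000, 0.0000, 0.0000, 1.0000]
J3: z=[0.0000, 0.0000, 1.0000] o=[0.0208, -0.6820, 0.1200] → [-0.1409, -0.0951, 0.0000, 0.0000, 0.0000, 1.0000]
q̇ = J⁺·V = [0.7460, -0.2050, -0.9420]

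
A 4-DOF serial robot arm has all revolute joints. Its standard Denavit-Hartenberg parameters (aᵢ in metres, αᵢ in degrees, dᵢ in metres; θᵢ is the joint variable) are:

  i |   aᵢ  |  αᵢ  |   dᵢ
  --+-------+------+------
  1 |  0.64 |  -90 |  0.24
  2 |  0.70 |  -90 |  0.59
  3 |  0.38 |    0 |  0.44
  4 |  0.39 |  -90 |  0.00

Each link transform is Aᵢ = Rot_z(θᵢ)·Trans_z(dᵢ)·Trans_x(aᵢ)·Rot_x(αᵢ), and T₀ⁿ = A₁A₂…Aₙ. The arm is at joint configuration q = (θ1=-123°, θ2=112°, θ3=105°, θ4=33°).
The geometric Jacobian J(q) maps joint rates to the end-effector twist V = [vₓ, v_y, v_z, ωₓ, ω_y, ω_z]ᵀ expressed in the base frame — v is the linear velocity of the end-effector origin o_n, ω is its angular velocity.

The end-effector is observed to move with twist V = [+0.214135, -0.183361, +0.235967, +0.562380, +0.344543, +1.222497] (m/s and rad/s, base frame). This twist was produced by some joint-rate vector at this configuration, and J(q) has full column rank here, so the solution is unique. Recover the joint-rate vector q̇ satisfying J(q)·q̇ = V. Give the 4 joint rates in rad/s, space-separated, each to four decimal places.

o_n = [-0.0946, -0.0759, 0.1157]
J₁: ẑ×o_n = [0.0759, -0.0946, 0.0000], ω = ẑ
J2: z=[0.8387, -0.5446, 0.0000] o=[-0.3486, -0.5367, 0.2400] → [0.0677, 0.1042, 0.5248, 0.8387, -0.5446, 0.0000]
J3: z=[0.5050, 0.7776, 0.3746] o=[0.2891, -0.6382, -0.4090] → [0.1974, -0.4087, 0.5823, 0.5050, 0.7776, 0.3746]
J4: z=[0.5050, 0.7776, 0.3746] o=[0.1834, -0.1270, -0.1530] → [0.1898, -0.2398, 0.2420, 0.5050, 0.7776, 0.3746]
q̇ = J⁺·V = [0.9820, 0.2840, -0.2010, 0.8430]

0.9820 0.2840 -0.2010 0.8430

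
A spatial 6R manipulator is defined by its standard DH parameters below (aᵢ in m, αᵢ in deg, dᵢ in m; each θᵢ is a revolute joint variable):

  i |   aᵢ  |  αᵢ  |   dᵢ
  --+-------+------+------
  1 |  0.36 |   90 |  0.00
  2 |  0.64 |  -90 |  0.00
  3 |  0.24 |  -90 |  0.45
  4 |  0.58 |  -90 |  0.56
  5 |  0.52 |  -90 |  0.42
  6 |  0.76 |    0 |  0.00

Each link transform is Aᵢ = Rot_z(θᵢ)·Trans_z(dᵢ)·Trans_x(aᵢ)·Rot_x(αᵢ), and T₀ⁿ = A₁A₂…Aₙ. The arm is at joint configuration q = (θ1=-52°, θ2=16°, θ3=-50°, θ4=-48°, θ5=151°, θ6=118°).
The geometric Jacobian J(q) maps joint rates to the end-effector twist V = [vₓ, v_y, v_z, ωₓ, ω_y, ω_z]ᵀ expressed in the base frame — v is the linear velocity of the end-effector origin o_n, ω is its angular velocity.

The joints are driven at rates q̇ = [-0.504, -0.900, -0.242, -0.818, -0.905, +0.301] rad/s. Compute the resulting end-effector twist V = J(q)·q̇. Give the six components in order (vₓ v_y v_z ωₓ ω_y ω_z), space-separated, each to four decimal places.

0.0592 -1.1954 -0.6708 0.3054 1.4501 -0.5124

o_n = [0.8247, -0.9841, 1.2457]
J₁: ẑ×o_n = [0.9841, 0.8247, -0.0000], ω = ẑ
J2: z=[-0.7880, -0.6157, 0.0000] o=[0.2216, -0.2837, 0.0000] → [-0.7669, 0.9816, 0.9232, -0.7880, -0.6157, 0.0000]
J3: z=[-0.1697, 0.2172, 0.9613] o=[0.6004, -0.7685, 0.1764] → [0.4395, 0.3971, -0.0121, -0.1697, 0.2172, 0.9613]
J4: z=[0.9599, -0.1845, 0.2112] o=[0.4705, -0.9008, 0.6515] → [-0.0920, -0.4955, -0.0146, 0.9599, -0.1845, 0.2112]
J5: z=[-0.0524, -0.8577, -0.5115] o=[0.8482, -1.2825, 1.2528] → [0.1588, 0.0116, -0.0358, -0.0524, -0.8577, -0.5115]
J6: z=[0.9731, 0.0713, -0.2191] o=[0.7095, -1.3779, 0.6059] → [0.1319, -0.6477, 0.3750, 0.9731, 0.0713, -0.2191]
V = J·q̇ = [0.0592, -1.1954, -0.6708, 0.3054, 1.4501, -0.5124]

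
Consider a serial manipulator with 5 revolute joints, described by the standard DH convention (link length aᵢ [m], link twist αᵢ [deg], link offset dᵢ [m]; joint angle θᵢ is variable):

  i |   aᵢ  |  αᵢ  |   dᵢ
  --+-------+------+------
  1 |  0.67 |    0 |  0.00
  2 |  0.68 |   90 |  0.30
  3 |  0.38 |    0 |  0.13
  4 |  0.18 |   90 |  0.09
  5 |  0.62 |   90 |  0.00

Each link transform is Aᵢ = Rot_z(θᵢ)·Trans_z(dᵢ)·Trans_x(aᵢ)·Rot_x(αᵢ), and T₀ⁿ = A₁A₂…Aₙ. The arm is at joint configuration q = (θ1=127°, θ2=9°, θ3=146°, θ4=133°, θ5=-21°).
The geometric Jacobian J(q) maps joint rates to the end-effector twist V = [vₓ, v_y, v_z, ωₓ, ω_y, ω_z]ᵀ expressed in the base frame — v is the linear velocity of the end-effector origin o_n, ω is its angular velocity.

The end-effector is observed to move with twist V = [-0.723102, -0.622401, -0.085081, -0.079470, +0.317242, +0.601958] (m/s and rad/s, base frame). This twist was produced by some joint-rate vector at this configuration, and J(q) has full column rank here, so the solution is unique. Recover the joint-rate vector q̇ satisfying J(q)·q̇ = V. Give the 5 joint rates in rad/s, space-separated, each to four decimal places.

o_n = [-0.7527, 0.8695, -0.2370]
J₁: ẑ×o_n = [-0.8695, -0.7527, 0.0000], ω = ẑ
J2: z=[0.0000, 0.0000, 1.0000] o=[-0.4032, 0.5351, 0.0000] → [-0.3344, -0.3494, 0.0000, 0.0000, 0.0000, 1.0000]
J3: z=[0.6947, 0.7193, 0.0000] o=[-0.8924, 1.0075, 0.3000] → [-0.3863, 0.3730, -0.1963, 0.6947, 0.7193, 0.0000]
J4: z=[0.6947, 0.7193, 0.0000] o=[-0.5754, 0.8821, 0.5125] → [-0.5391, 0.5206, 0.1187, 0.6947, 0.7193, 0.0000]
J5: z=[0.7105, -0.6861, -0.1564] o=[-0.5332, 0.9664, 0.3347] → [0.3771, 0.4405, -0.2195, 0.7105, -0.6861, -0.1564]
q̇ = J⁺·V = [0.7820, -0.2240, 0.5310, -0.3580, -0.2810]

0.7820 -0.2240 0.5310 -0.3580 -0.2810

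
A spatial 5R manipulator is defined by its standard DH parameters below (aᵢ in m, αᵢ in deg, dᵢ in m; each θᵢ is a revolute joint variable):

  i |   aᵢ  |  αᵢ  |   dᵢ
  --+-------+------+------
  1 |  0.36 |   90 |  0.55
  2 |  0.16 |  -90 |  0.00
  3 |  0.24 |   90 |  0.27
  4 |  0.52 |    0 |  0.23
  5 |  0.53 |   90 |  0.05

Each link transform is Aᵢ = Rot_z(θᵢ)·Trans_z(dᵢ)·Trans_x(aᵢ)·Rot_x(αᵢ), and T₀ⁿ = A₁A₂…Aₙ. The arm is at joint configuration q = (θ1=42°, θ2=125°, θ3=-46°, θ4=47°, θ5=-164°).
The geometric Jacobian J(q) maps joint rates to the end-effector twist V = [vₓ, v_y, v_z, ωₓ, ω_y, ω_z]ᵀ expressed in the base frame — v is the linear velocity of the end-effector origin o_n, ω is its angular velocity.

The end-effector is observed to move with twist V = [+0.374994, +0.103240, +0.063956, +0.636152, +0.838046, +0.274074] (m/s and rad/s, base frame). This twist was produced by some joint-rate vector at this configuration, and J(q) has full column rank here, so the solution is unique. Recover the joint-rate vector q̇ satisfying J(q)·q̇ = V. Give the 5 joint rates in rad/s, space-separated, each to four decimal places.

0.3100 -0.7980 -0.8260 0.4620 0.4030

o_n = [0.3725, -0.2690, 0.6154]
J₁: ẑ×o_n = [0.2690, 0.3725, -0.0000], ω = ẑ
J2: z=[0.6691, -0.7431, 0.0000] o=[0.2675, 0.2409, 0.5500] → [-0.0486, -0.0438, -0.2632, 0.6691, -0.7431, 0.0000]
J3: z=[-0.6087, -0.5481, -0.5736] o=[0.1993, 0.1795, 0.6811] → [-0.2212, -0.1393, 0.3679, -0.6087, -0.5481, -0.5736]
J4: z=[0.7714, -0.2402, -0.5892] o=[0.0794, -0.1608, 0.6628] → [-0.0524, -0.1362, -0.0131, 0.7714, -0.2402, -0.5892]
J5: z=[0.7714, -0.2402, -0.5892] o=[0.0910, -0.7086, 0.5109] → [0.2339, -0.2465, 0.4067, 0.7714, -0.2402, -0.5892]
q̇ = J⁺·V = [0.3100, -0.7980, -0.8260, 0.4620, 0.4030]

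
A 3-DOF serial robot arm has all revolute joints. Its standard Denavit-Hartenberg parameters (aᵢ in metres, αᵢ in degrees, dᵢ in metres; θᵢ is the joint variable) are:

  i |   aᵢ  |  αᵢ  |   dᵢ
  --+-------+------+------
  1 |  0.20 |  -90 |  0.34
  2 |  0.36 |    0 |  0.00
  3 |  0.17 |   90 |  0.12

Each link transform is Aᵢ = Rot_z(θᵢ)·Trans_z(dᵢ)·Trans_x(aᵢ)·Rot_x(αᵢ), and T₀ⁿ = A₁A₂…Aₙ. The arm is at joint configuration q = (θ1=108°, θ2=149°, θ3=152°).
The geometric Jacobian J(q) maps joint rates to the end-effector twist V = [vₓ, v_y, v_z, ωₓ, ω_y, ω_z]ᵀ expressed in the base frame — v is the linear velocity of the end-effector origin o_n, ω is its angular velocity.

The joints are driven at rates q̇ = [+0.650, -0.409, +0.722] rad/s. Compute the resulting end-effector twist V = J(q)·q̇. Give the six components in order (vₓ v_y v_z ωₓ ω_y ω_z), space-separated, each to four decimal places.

-0.0004 0.0455 -0.1536 -0.2977 -0.0967 0.6500

o_n = [-0.1076, -0.0571, 0.3003]
J₁: ẑ×o_n = [0.0571, -0.1076, 0.0000], ω = ẑ
J2: z=[-0.9511, -0.3090, 0.0000] o=[-0.0618, 0.1902, 0.3400] → [0.0123, -0.0378, 0.2210, -0.9511, -0.3090, 0.0000]
J3: z=[-0.9511, -0.3090, 0.0000] o=[0.0336, -0.1033, 0.1546] → [-0.0450, 0.1386, -0.0876, -0.9511, -0.3090, 0.0000]
V = J·q̇ = [-0.0004, 0.0455, -0.1536, -0.2977, -0.0967, 0.6500]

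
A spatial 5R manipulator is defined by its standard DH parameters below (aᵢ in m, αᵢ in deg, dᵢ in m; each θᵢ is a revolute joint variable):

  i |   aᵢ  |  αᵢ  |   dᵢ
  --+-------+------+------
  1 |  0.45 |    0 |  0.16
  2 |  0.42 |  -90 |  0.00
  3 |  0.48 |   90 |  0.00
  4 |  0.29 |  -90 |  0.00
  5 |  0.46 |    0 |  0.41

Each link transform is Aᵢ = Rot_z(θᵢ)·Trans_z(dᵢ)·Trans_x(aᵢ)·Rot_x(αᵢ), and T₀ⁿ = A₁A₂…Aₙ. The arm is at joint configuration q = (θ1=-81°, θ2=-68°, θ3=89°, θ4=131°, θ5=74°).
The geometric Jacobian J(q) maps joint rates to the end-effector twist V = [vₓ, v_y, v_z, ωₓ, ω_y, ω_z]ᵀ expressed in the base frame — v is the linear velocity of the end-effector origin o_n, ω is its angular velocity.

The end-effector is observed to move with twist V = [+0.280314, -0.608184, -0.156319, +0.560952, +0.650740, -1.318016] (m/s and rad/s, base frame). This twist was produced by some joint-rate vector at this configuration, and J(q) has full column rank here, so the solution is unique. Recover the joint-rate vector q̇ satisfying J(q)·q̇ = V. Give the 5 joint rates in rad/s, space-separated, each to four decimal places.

-0.0610 -0.8480 -0.6120 -0.8230 -0.5230

o_n = [0.1144, -0.4712, 0.2551]
J₁: ẑ×o_n = [0.4712, 0.1144, -0.0000], ω = ẑ
J2: z=[0.0000, 0.0000, 1.0000] o=[0.0704, -0.4445, 0.1600] → [0.0268, 0.0440, -0.0000, 0.0000, 0.0000, 1.0000]
J3: z=[0.5150, -0.8572, 0.0000] o=[-0.2896, -0.6608, 0.1600] → [-0.0816, -0.0490, 0.4439, 0.5150, -0.8572, 0.0000]
J4: z=[-0.8570, -0.5150, 0.0175] o=[-0.2968, -0.6651, -0.3199] → [-0.2995, 0.5000, 0.0456, -0.8570, -0.5150, 0.0175]
J5: z=[-0.3266, 0.5691, 0.7546] o=[-0.1812, -0.8510, -0.1297] → [-0.0676, 0.3487, -0.2923, -0.3266, 0.5691, 0.7546]
q̇ = J⁺·V = [-0.0610, -0.8480, -0.6120, -0.8230, -0.5230]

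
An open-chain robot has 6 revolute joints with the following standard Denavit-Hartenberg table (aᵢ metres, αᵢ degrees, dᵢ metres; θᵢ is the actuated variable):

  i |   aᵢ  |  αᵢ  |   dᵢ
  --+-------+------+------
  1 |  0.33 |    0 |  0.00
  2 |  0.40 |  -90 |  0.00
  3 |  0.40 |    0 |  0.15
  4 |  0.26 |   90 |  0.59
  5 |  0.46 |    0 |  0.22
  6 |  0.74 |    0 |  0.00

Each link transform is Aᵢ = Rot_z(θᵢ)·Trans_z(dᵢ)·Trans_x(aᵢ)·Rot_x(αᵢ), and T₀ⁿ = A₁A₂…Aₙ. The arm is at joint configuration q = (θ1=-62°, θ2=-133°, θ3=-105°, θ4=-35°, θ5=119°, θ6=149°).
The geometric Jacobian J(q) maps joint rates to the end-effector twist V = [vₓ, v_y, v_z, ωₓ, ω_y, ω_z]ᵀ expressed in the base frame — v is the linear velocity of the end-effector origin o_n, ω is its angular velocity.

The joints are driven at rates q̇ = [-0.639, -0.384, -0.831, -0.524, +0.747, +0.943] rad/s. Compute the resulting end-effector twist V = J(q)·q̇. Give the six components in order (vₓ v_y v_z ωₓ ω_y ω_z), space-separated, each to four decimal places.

o_n = [-0.0908, -0.6425, 0.2250]
J₁: ẑ×o_n = [0.6425, -0.0908, 0.0000], ω = ẑ
J2: z=[0.0000, 0.0000, 1.0000] o=[0.1549, -0.2914, 0.0000] → [0.3511, -0.2458, 0.0000, 0.0000, 0.0000, 1.0000]
J3: z=[-0.2588, -0.9659, 0.0000] o=[-0.2314, -0.1878, 0.0000] → [-0.2173, 0.0582, 0.2535, -0.2588, -0.9659, 0.0000]
J4: z=[-0.2588, -0.9659, 0.0000] o=[-0.1703, -0.3595, 0.3864] → [0.1559, -0.0418, 0.1500, -0.2588, -0.9659, 0.0000]
J5: z=[0.6209, -0.1664, -0.7660] o=[-0.1306, -0.9810, 0.5535] → [0.3139, 0.1735, 0.2168, 0.6209, -0.1664, -0.7660]
J6: z=[0.6209, -0.1664, -0.7660] o=[-0.2631, -1.3620, 0.2416] → [0.5539, -0.1217, 0.4754, 0.6209, -0.1664, -0.7660]
V = J·q̇ = [0.3104, 0.1408, 0.3210, 1.4000, 1.0277, -2.3176]

0.3104 0.1408 0.3210 1.4000 1.0277 -2.3176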